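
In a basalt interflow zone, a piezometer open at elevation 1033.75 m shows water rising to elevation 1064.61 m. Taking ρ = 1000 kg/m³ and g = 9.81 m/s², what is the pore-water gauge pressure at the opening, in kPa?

Pressure head ψ = h − z = 1064.61 − 1033.75 = 30.86 m.
P = ρgψ = 1000 × 9.81 × 30.86 = 302737 Pa ≈ 303 kPa.

P ≈ 303 kPa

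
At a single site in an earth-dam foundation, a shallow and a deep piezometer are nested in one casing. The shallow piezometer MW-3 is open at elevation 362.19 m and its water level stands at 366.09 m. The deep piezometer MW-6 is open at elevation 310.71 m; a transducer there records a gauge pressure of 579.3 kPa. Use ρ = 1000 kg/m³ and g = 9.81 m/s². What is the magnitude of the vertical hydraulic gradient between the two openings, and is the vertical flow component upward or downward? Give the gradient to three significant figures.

|i_v| ≈ 0.0713; vertical flow is upward

Total head at MW-3: h = 366.09 m (water level in the standpipe).
Pressure head at MW-6: ψ = P/(ρg) = 579.3×1000 / (1000 × 9.81) = 59.05 m.
Total head at MW-6: h = z + ψ = 310.71 + 59.05 = 369.76 m.
Δh = h(MW-3) − h(MW-6) = 366.09 − 369.76 = -3.67 m.
Vertical separation Δz = 362.19 − 310.71 = 51.48 m.
|i_v| = |Δh| / Δz = 3.67 / 51.48 = 0.0713.
Head is higher in the deep piezometer, so vertical flow is upward (discharge condition).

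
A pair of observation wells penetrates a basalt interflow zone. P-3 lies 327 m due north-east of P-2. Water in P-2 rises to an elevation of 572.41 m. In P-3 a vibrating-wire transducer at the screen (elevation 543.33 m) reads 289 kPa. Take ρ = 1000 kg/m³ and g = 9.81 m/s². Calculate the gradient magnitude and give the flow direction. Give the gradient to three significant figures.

Total head at P-2: h = 572.41 m (water level in the piezometer is the total head).
Pressure head at P-3: ψ = P/(ρg) = 289×1000 / (1000 × 9.81) = 29.46 m.
Total head at P-3: h = z + ψ = 543.33 + 29.46 = 572.79 m.
Head difference: h(P-2) − h(P-3) = 572.41 − 572.79 = -0.38 m.
Hydraulic gradient: i = |Δh| / L = 0.38 / 327 = 0.00116.
Flow is from higher to lower head: from P-3 toward P-2, i.e. toward the south-west.

i ≈ 0.00116; groundwater flows toward the south-west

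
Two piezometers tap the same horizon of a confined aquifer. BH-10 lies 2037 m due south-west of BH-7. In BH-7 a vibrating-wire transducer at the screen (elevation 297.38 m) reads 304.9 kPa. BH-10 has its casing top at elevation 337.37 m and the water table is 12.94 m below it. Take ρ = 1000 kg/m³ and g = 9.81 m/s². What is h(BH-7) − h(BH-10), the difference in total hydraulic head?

Pressure head at BH-7: ψ = P/(ρg) = 304.9×1000 / (1000 × 9.81) = 31.08 m.
Total head at BH-7: h = z + ψ = 297.38 + 31.08 = 328.46 m.
Total head at BH-10: h = 337.37 − 12.94 = 324.43 m.
Head difference: h(BH-7) − h(BH-10) = 328.46 − 324.43 = 4.03 m.

Δh ≈ 4.03 m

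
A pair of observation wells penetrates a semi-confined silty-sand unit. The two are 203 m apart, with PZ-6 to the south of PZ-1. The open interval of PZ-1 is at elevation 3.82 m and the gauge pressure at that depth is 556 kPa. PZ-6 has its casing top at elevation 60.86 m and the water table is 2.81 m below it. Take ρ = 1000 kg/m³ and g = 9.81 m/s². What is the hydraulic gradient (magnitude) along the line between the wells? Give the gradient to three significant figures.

i ≈ 0.0121

Pressure head at PZ-1: ψ = P/(ρg) = 556×1000 / (1000 × 9.81) = 56.68 m.
Total head at PZ-1: h = z + ψ = 3.82 + 56.68 = 60.50 m.
Total head at PZ-6: h = 60.86 − 2.81 = 58.05 m.
Head difference: h(PZ-1) − h(PZ-6) = 60.50 − 58.05 = 2.45 m.
Hydraulic gradient: i = |Δh| / L = 2.45 / 203 = 0.0121.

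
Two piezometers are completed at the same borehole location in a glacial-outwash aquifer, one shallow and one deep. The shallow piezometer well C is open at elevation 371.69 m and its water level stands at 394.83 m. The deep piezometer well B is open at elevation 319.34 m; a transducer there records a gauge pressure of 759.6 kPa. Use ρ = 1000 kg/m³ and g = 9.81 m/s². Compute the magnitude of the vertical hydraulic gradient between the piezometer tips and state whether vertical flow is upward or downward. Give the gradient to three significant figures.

|i_v| ≈ 0.0371; vertical flow is upward

Total head at well C: h = 394.83 m (water level in the standpipe).
Pressure head at well B: ψ = P/(ρg) = 759.6×1000 / (1000 × 9.81) = 77.43 m.
Total head at well B: h = z + ψ = 319.34 + 77.43 = 396.77 m.
Δh = h(well C) − h(well B) = 394.83 − 396.77 = -1.94 m.
Vertical separation Δz = 371.69 − 319.34 = 52.35 m.
|i_v| = |Δh| / Δz = 1.94 / 52.35 = 0.0371.
Head is higher in the deep piezometer, so vertical flow is upward (discharge condition).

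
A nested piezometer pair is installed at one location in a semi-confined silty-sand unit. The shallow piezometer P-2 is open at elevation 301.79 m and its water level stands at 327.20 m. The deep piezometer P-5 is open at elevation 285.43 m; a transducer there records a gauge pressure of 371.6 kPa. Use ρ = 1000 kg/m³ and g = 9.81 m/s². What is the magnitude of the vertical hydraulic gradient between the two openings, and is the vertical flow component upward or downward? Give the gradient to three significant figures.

Total head at P-2: h = 327.20 m (water level in the standpipe).
Pressure head at P-5: ψ = P/(ρg) = 371.6×1000 / (1000 × 9.81) = 37.88 m.
Total head at P-5: h = z + ψ = 285.43 + 37.88 = 323.31 m.
Δh = h(P-2) − h(P-5) = 327.20 − 323.31 = 3.89 m.
Vertical separation Δz = 301.79 − 285.43 = 16.36 m.
|i_v| = |Δh| / Δz = 3.89 / 16.36 = 0.238.
Head is higher in the shallow piezometer, so vertical flow is downward (recharge condition).

|i_v| ≈ 0.238; vertical flow is downward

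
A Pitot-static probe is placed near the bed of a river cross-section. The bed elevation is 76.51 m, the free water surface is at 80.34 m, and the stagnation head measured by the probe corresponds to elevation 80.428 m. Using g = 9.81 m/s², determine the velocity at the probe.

v ≈ 1.31 m/s

Near the bed, under hydrostatic conditions, the piezometric head (z + ψ) equals the free-surface elevation, 80.34 m.
Velocity head = total − piezometric = 80.428 − 80.34 = 0.088 m.
v = √(2g·h_v) = √(2 × 9.81 × 0.088) = 1.31 m/s.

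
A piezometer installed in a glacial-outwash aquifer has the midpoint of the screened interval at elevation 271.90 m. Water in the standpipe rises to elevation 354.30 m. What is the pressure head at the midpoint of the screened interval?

ψ ≈ 82.40 m

Total head h = 354.30 m (the water-surface elevation in the piezometer).
Pressure head ψ = h − z = 354.30 − 271.90 = 82.40 m.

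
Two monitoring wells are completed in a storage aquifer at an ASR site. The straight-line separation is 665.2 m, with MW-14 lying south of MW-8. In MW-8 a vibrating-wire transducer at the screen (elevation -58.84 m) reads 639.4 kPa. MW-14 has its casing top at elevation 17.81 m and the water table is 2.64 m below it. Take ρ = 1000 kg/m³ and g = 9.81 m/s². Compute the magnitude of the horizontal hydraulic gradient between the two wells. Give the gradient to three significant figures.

Pressure head at MW-8: ψ = P/(ρg) = 639.4×1000 / (1000 × 9.81) = 65.18 m.
Total head at MW-8: h = z + ψ = -58.84 + 65.18 = 6.34 m.
Total head at MW-14: h = 17.81 − 2.64 = 15.17 m.
Head difference: h(MW-8) − h(MW-14) = 6.34 − 15.17 = -8.83 m.
Hydraulic gradient: i = |Δh| / L = 8.83 / 665.2 = 0.0133.

i ≈ 0.0133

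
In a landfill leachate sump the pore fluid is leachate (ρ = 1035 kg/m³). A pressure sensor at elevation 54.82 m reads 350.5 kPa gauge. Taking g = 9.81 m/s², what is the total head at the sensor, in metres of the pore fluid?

h ≈ 89.34 m

ψ = P/(ρg) = 350.5×1000 / (1035 × 9.81) = 34.52 m.
h = z + ψ = 54.82 + 34.52 = 89.34 m.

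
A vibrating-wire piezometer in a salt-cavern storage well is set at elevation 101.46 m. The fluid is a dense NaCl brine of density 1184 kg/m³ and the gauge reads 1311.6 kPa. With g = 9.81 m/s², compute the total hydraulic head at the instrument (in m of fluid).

h ≈ 214.38 m

ψ = P/(ρg) = 1311.6×1000 / (1184 × 9.81) = 112.92 m.
h = z + ψ = 101.46 + 112.92 = 214.38 m.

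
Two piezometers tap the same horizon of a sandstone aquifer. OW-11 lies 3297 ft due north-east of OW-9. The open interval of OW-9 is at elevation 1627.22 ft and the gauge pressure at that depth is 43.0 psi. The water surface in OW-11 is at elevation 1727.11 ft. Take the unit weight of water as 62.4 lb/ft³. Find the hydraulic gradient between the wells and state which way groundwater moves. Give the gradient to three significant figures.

i ≈ 0.000200; groundwater flows toward the south-west

Pressure head at OW-9: ψ = 144·P/γ = 144 × 43.0 / 62.4 = 99.23 ft.
Total head at OW-9: h = z + ψ = 1627.22 + 99.23 = 1726.45 ft.
Total head at OW-11: h = 1727.11 ft (water level in the piezometer is the total head).
Head difference: h(OW-9) − h(OW-11) = 1726.45 − 1727.11 = -0.66 ft.
Hydraulic gradient: i = |Δh| / L = 0.66 / 3297 = 0.000200.
Flow is from higher to lower head: from OW-11 toward OW-9, i.e. toward the south-west.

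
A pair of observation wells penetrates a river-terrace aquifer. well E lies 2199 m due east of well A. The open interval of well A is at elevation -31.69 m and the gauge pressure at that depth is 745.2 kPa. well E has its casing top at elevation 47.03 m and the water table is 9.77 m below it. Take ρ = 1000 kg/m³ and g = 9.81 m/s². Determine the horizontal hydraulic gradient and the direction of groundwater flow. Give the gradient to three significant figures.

i ≈ 0.00319; groundwater flows toward the east

Pressure head at well A: ψ = P/(ρg) = 745.2×1000 / (1000 × 9.81) = 75.96 m.
Total head at well A: h = z + ψ = -31.69 + 75.96 = 44.27 m.
Total head at well E: h = 47.03 − 9.77 = 37.26 m.
Head difference: h(well A) − h(well E) = 44.27 − 37.26 = 7.01 m.
Hydraulic gradient: i = |Δh| / L = 7.01 / 2199 = 0.00319.
Flow is from higher to lower head: from well A toward well E, i.e. toward the east.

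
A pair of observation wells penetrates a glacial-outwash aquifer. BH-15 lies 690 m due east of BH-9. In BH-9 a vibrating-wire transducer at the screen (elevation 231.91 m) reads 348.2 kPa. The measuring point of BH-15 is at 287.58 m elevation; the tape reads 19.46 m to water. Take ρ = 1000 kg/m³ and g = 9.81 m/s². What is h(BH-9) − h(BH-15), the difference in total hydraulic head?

Δh ≈ -0.72 m

Pressure head at BH-9: ψ = P/(ρg) = 348.2×1000 / (1000 × 9.81) = 35.49 m.
Total head at BH-9: h = z + ψ = 231.91 + 35.49 = 267.40 m.
Total head at BH-15: h = 287.58 − 19.46 = 268.12 m.
Head difference: h(BH-9) − h(BH-15) = 267.40 − 268.12 = -0.72 m.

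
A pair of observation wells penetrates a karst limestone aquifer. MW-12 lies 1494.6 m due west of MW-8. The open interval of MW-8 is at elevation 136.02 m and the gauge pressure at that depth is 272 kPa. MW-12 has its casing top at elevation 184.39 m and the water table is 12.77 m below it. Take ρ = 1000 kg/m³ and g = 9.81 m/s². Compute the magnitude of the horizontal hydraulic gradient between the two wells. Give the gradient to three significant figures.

Pressure head at MW-8: ψ = P/(ρg) = 272×1000 / (1000 × 9.81) = 27.73 m.
Total head at MW-8: h = z + ψ = 136.02 + 27.73 = 163.75 m.
Total head at MW-12: h = 184.39 − 12.77 = 171.62 m.
Head difference: h(MW-8) − h(MW-12) = 163.75 − 171.62 = -7.87 m.
Hydraulic gradient: i = |Δh| / L = 7.87 / 1494.6 = 0.00527.

i ≈ 0.00527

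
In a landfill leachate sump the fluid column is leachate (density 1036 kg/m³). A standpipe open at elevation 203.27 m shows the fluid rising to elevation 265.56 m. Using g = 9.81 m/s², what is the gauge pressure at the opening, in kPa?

P ≈ 633 kPa

Pressure head ψ = h − z = 265.56 − 203.27 = 62.29 m.
P = ρgψ = 1036 × 9.81 × 62.29 = 633063 Pa ≈ 633 kPa.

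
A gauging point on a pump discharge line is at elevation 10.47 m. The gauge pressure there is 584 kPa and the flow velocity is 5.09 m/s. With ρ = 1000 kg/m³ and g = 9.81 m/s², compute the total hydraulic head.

h ≈ 71.32 m

Pressure head ψ = P/(ρg) = 584×1000 / (1000 × 9.81) = 59.53 m.
Velocity head = v²/(2g) = 5.09² / (2 × 9.81) = 1.320 m.
h = z + ψ + v²/(2g) = 10.47 + 59.53 + 1.320 = 71.32 m.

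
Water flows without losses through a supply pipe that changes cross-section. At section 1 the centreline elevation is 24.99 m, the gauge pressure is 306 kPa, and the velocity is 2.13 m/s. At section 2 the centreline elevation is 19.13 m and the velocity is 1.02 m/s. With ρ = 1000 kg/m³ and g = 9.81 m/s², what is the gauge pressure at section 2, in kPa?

P₂ ≈ 365 kPa

Pressure head at 1: ψ₁ = P₁/(ρg) = 306×1000 / (1000 × 9.81) = 31.19 m.
Velocity heads: v₁²/2g = 2.13²/19.62 = 0.231 m; v₂²/2g = 1.02²/19.62 = 0.053 m.
Total head H = z₁ + ψ₁ + v₁²/2g = 24.99 + 31.19 + 0.231 = 56.41 m.
ψ₂ = H − z₂ − v₂²/2g = 56.41 − 19.13 − 0.053 = 37.23 m.
P₂ = ρgψ₂ = 1000 × 9.81 × 37.23 ≈ 365 kPa.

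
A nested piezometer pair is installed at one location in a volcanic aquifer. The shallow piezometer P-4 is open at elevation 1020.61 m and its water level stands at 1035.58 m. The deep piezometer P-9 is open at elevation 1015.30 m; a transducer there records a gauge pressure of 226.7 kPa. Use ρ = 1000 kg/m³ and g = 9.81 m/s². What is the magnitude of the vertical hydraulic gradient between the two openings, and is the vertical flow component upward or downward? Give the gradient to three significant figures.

|i_v| ≈ 0.533; vertical flow is upward

Total head at P-4: h = 1035.58 m (water level in the standpipe).
Pressure head at P-9: ψ = P/(ρg) = 226.7×1000 / (1000 × 9.81) = 23.11 m.
Total head at P-9: h = z + ψ = 1015.30 + 23.11 = 1038.41 m.
Δh = h(P-4) − h(P-9) = 1035.58 − 1038.41 = -2.83 m.
Vertical separation Δz = 1020.61 − 1015.30 = 5.31 m.
|i_v| = |Δh| / Δz = 2.83 / 5.31 = 0.533.
Head is higher in the deep piezometer, so vertical flow is upward (discharge condition).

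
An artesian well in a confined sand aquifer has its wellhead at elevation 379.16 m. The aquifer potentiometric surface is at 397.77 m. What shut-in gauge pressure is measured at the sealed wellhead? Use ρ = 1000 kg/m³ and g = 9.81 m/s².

P ≈ 183 kPa

Head above the cap: Δh = 397.77 − 379.16 = 18.61 m.
P = ρgΔh = 1000 × 9.81 × 18.61 = 182564 Pa ≈ 183 kPa.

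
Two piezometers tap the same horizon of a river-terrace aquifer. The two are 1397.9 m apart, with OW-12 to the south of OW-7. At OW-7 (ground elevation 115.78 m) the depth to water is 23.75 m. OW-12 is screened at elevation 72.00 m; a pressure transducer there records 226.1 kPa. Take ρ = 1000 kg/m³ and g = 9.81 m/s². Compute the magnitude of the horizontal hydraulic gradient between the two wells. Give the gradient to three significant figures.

Total head at OW-7: h = 115.78 − 23.75 = 92.03 m.
Pressure head at OW-12: ψ = P/(ρg) = 226.1×1000 / (1000 × 9.81) = 23.05 m.
Total head at OW-12: h = z + ψ = 72.00 + 23.05 = 95.05 m.
Head difference: h(OW-7) − h(OW-12) = 92.03 − 95.05 = -3.02 m.
Hydraulic gradient: i = |Δh| / L = 3.02 / 1397.9 = 0.00216.

i ≈ 0.00216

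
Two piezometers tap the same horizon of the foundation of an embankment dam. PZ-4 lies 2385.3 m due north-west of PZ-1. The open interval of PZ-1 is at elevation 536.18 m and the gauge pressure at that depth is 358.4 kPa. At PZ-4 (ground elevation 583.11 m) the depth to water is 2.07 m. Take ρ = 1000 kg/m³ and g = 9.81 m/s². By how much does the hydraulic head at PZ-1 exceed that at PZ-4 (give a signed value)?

Δh ≈ -8.33 m

Pressure head at PZ-1: ψ = P/(ρg) = 358.4×1000 / (1000 × 9.81) = 36.53 m.
Total head at PZ-1: h = z + ψ = 536.18 + 36.53 = 572.71 m.
Total head at PZ-4: h = 583.11 − 2.07 = 581.04 m.
Head difference: h(PZ-1) − h(PZ-4) = 572.71 − 581.04 = -8.33 m.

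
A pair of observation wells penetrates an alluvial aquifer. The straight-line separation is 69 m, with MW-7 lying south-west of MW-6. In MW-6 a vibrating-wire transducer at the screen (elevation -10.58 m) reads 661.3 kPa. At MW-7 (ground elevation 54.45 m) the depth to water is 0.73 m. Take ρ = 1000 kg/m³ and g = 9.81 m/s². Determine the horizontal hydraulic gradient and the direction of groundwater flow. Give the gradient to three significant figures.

i ≈ 0.0451; groundwater flows toward the south-west

Pressure head at MW-6: ψ = P/(ρg) = 661.3×1000 / (1000 × 9.81) = 67.41 m.
Total head at MW-6: h = z + ψ = -10.58 + 67.41 = 56.83 m.
Total head at MW-7: h = 54.45 − 0.73 = 53.72 m.
Head difference: h(MW-6) − h(MW-7) = 56.83 − 53.72 = 3.11 m.
Hydraulic gradient: i = |Δh| / L = 3.11 / 69 = 0.0451.
Flow is from higher to lower head: from MW-6 toward MW-7, i.e. toward the south-west.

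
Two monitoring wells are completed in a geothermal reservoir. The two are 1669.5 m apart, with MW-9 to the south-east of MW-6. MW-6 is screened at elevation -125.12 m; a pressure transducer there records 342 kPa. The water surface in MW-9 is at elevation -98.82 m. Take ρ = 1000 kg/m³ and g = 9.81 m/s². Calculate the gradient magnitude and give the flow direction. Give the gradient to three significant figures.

Pressure head at MW-6: ψ = P/(ρg) = 342×1000 / (1000 × 9.81) = 34.86 m.
Total head at MW-6: h = z + ψ = -125.12 + 34.86 = -90.26 m.
Total head at MW-9: h = -98.82 m (water level in the piezometer is the total head).
Head difference: h(MW-6) − h(MW-9) = -90.26 − (-98.82) = 8.56 m.
Hydraulic gradient: i = |Δh| / L = 8.56 / 1669.5 = 0.00513.
Flow is from higher to lower head: from MW-6 toward MW-9, i.e. toward the south-east.

i ≈ 0.00513; groundwater flows toward the south-east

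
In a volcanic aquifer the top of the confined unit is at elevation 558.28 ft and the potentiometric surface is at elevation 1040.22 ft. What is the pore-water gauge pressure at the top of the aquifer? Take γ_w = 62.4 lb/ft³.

Pressure head at the aquifer top: ψ = h − z = 1040.22 − 558.28 = 481.94 ft.
P = γψ/144 = 62.4 × 481.94 / 144 = 209 psi.

P ≈ 209 psi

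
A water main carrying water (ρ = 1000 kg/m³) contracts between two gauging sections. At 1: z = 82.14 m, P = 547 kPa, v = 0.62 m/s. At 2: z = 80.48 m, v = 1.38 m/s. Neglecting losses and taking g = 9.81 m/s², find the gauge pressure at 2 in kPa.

P₂ ≈ 563 kPa

Pressure head at 1: ψ₁ = P₁/(ρg) = 547×1000 / (1000 × 9.81) = 55.76 m.
Velocity heads: v₁²/2g = 0.62²/19.62 = 0.020 m; v₂²/2g = 1.38²/19.62 = 0.097 m.
Total head H = z₁ + ψ₁ + v₁²/2g = 82.14 + 55.76 + 0.020 = 137.92 m.
ψ₂ = H − z₂ − v₂²/2g = 137.92 − 80.48 − 0.097 = 57.34 m.
P₂ = ρgψ₂ = 1000 × 9.81 × 57.34 ≈ 563 kPa.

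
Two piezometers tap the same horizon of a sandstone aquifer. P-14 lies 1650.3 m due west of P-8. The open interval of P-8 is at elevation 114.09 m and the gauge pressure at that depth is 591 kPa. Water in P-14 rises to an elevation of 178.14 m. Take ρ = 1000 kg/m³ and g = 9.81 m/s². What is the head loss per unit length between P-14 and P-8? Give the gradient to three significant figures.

Pressure head at P-8: ψ = P/(ρg) = 591×1000 / (1000 × 9.81) = 60.24 m.
Total head at P-8: h = z + ψ = 114.09 + 60.24 = 174.33 m.
Total head at P-14: h = 178.14 m (water level in the piezometer is the total head).
Head difference: h(P-8) − h(P-14) = 174.33 − 178.14 = -3.81 m.
Hydraulic gradient: i = |Δh| / L = 3.81 / 1650.3 = 0.00231.

i ≈ 0.00231 m/m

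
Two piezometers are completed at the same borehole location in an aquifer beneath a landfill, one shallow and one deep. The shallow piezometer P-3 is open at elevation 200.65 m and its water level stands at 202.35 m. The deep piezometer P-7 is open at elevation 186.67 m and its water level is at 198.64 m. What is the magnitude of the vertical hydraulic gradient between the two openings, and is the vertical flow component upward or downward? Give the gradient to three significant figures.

|i_v| ≈ 0.265; vertical flow is downward

Total head at P-3: h = 202.35 m (water level in the standpipe).
Total head at P-7: h = 198.64 m.
Δh = h(P-3) − h(P-7) = 202.35 − 198.64 = 3.71 m.
Vertical separation Δz = 200.65 − 186.67 = 13.98 m.
|i_v| = |Δh| / Δz = 3.71 / 13.98 = 0.265.
Head is higher in the shallow piezometer, so vertical flow is downward (recharge condition).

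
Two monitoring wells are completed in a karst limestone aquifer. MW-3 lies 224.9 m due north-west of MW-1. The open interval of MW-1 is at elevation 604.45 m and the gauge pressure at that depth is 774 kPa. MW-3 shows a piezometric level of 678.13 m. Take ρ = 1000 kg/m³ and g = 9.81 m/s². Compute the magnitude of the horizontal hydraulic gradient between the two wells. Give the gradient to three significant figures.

Pressure head at MW-1: ψ = P/(ρg) = 774×1000 / (1000 × 9.81) = 78.90 m.
Total head at MW-1: h = z + ψ = 604.45 + 78.90 = 683.35 m.
Total head at MW-3: h = 678.13 m (water level in the piezometer is the total head).
Head difference: h(MW-1) − h(MW-3) = 683.35 − 678.13 = 5.22 m.
Hydraulic gradient: i = |Δh| / L = 5.22 / 224.9 = 0.0232.

i ≈ 0.0232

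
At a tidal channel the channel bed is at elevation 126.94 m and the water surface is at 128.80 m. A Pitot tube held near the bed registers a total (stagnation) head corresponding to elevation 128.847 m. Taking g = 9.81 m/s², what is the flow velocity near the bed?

v ≈ 0.960 m/s

Near the bed, under hydrostatic conditions, the piezometric head (z + ψ) equals the free-surface elevation, 128.80 m.
Velocity head = total − piezometric = 128.847 − 128.80 = 0.047 m.
v = √(2g·h_v) = √(2 × 9.81 × 0.047) = 0.960 m/s.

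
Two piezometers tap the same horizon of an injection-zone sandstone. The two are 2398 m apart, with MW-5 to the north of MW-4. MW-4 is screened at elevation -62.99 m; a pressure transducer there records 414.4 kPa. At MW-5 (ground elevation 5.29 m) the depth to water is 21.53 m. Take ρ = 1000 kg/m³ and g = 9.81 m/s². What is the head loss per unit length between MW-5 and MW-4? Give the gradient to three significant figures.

i ≈ 0.00188 m/m

Pressure head at MW-4: ψ = P/(ρg) = 414.4×1000 / (1000 × 9.81) = 42.24 m.
Total head at MW-4: h = z + ψ = -62.99 + 42.24 = -20.75 m.
Total head at MW-5: h = 5.29 − 21.53 = -16.24 m.
Head difference: h(MW-4) − h(MW-5) = -20.75 − (-16.24) = -4.51 m.
Hydraulic gradient: i = |Δh| / L = 4.51 / 2398 = 0.00188.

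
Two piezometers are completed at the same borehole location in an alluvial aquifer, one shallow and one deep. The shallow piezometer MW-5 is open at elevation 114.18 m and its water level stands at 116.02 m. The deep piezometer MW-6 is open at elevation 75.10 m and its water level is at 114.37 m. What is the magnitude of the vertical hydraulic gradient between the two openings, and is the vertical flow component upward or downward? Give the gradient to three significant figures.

|i_v| ≈ 0.0422; vertical flow is downward

Total head at MW-5: h = 116.02 m (water level in the standpipe).
Total head at MW-6: h = 114.37 m.
Δh = h(MW-5) − h(MW-6) = 116.02 − 114.37 = 1.65 m.
Vertical separation Δz = 114.18 − 75.10 = 39.08 m.
|i_v| = |Δh| / Δz = 1.65 / 39.08 = 0.0422.
Head is higher in the shallow piezometer, so vertical flow is downward (recharge condition).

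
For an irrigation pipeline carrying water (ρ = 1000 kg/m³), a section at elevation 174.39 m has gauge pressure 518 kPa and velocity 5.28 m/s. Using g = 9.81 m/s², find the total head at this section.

h ≈ 228.61 m

Pressure head ψ = P/(ρg) = 518×1000 / (1000 × 9.81) = 52.80 m.
Velocity head = v²/(2g) = 5.28² / (2 × 9.81) = 1.421 m.
h = z + ψ + v²/(2g) = 174.39 + 52.80 + 1.421 = 228.61 m.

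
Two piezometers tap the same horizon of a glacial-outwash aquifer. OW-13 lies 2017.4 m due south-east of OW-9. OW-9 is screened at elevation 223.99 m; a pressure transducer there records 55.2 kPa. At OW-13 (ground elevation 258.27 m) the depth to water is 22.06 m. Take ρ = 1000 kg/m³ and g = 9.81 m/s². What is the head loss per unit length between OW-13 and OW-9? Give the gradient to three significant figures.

Pressure head at OW-9: ψ = P/(ρg) = 55.2×1000 / (1000 × 9.81) = 5.63 m.
Total head at OW-9: h = z + ψ = 223.99 + 5.63 = 229.62 m.
Total head at OW-13: h = 258.27 − 22.06 = 236.21 m.
Head difference: h(OW-9) − h(OW-13) = 229.62 − 236.21 = -6.59 m.
Hydraulic gradient: i = |Δh| / L = 6.59 / 2017.4 = 0.00327.

i ≈ 0.00327 m/m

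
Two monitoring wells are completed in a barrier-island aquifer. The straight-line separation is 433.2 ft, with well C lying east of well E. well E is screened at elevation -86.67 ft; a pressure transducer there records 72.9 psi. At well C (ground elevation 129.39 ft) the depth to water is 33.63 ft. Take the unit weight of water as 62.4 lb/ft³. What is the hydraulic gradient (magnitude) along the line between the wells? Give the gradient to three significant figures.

i ≈ 0.0328

Pressure head at well E: ψ = 144·P/γ = 144 × 72.9 / 62.4 = 168.23 ft.
Total head at well E: h = z + ψ = -86.67 + 168.23 = 81.56 ft.
Total head at well C: h = 129.39 − 33.63 = 95.76 ft.
Head difference: h(well E) − h(well C) = 81.56 − 95.76 = -14.20 ft.
Hydraulic gradient: i = |Δh| / L = 14.20 / 433.2 = 0.0328.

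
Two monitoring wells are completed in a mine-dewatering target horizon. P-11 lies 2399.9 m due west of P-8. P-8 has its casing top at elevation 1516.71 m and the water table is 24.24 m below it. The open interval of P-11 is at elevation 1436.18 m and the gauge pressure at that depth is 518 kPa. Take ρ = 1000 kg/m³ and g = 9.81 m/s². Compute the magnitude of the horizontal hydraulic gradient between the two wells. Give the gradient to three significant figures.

i ≈ 0.00145

Total head at P-8: h = 1516.71 − 24.24 = 1492.47 m.
Pressure head at P-11: ψ = P/(ρg) = 518×1000 / (1000 × 9.81) = 52.80 m.
Total head at P-11: h = z + ψ = 1436.18 + 52.80 = 1488.98 m.
Head difference: h(P-8) − h(P-11) = 1492.47 − 1488.98 = 3.49 m.
Hydraulic gradient: i = |Δh| / L = 3.49 / 2399.9 = 0.00145.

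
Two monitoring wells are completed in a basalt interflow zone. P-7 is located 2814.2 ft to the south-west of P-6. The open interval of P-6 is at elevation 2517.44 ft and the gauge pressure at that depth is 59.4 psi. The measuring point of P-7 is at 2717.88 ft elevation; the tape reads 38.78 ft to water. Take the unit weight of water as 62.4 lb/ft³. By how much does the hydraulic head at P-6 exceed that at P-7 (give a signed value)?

Pressure head at P-6: ψ = 144·P/γ = 144 × 59.4 / 62.4 = 137.08 ft.
Total head at P-6: h = z + ψ = 2517.44 + 137.08 = 2654.52 ft.
Total head at P-7: h = 2717.88 − 38.78 = 2679.10 ft.
Head difference: h(P-6) − h(P-7) = 2654.52 − 2679.10 = -24.58 ft.

Δh ≈ -24.58 ft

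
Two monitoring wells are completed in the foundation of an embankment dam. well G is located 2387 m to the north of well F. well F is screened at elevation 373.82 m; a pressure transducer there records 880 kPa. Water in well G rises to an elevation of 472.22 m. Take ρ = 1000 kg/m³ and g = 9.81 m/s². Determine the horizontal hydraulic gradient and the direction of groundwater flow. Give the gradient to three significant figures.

Pressure head at well F: ψ = P/(ρg) = 880×1000 / (1000 × 9.81) = 89.70 m.
Total head at well F: h = z + ψ = 373.82 + 89.70 = 463.52 m.
Total head at well G: h = 472.22 m (water level in the piezometer is the total head).
Head difference: h(well F) − h(well G) = 463.52 − 472.22 = -8.70 m.
Hydraulic gradient: i = |Δh| / L = 8.70 / 2387 = 0.00364.
Flow is from higher to lower head: from well G toward well F, i.e. toward the south.

i ≈ 0.00364; groundwater flows toward the south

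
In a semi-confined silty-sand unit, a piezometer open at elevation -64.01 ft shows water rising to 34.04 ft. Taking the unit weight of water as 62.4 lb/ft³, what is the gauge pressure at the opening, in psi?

Pressure head ψ = h − z = 34.04 − (-64.01) = 98.05 ft.
P = γ·ψ / 144 = 62.4 × 98.05 / 144 = 42.5 psi.

P ≈ 42.5 psi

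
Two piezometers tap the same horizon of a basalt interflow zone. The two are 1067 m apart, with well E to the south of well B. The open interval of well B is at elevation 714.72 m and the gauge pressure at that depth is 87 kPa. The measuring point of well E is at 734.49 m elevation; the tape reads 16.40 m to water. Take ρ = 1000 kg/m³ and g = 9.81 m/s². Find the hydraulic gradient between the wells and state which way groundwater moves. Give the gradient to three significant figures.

i ≈ 0.00515; groundwater flows toward the south

Pressure head at well B: ψ = P/(ρg) = 87×1000 / (1000 × 9.81) = 8.87 m.
Total head at well B: h = z + ψ = 714.72 + 8.87 = 723.59 m.
Total head at well E: h = 734.49 − 16.40 = 718.09 m.
Head difference: h(well B) − h(well E) = 723.59 − 718.09 = 5.50 m.
Hydraulic gradient: i = |Δh| / L = 5.50 / 1067 = 0.00515.
Flow is from higher to lower head: from well B toward well E, i.e. toward the south.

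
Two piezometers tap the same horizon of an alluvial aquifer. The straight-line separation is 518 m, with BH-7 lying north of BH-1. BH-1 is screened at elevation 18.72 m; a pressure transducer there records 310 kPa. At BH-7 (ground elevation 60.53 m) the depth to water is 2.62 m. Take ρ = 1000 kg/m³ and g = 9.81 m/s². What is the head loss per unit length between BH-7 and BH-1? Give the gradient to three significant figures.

Pressure head at BH-1: ψ = P/(ρg) = 310×1000 / (1000 × 9.81) = 31.60 m.
Total head at BH-1: h = z + ψ = 18.72 + 31.60 = 50.32 m.
Total head at BH-7: h = 60.53 − 2.62 = 57.91 m.
Head difference: h(BH-1) − h(BH-7) = 50.32 − 57.91 = -7.59 m.
Hydraulic gradient: i = |Δh| / L = 7.59 / 518 = 0.0147.

i ≈ 0.0147 m/m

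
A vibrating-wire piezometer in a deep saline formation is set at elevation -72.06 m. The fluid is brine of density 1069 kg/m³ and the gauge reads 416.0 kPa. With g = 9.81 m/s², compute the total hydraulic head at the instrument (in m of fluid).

h ≈ -32.39 m

ψ = P/(ρg) = 416.0×1000 / (1069 × 9.81) = 39.67 m.
h = z + ψ = -72.06 + 39.67 = -32.39 m.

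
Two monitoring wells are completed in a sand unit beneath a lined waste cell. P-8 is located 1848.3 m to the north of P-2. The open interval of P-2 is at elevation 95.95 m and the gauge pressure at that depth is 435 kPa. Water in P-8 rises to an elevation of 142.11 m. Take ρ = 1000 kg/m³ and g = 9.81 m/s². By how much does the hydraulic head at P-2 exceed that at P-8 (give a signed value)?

Δh ≈ -1.82 m

Pressure head at P-2: ψ = P/(ρg) = 435×1000 / (1000 × 9.81) = 44.34 m.
Total head at P-2: h = z + ψ = 95.95 + 44.34 = 140.29 m.
Total head at P-8: h = 142.11 m (water level in the piezometer is the total head).
Head difference: h(P-2) − h(P-8) = 140.29 − 142.11 = -1.82 m.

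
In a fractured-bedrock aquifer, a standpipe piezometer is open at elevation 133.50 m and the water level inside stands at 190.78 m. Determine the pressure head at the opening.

Total head h = 190.78 m (the water-surface elevation in the piezometer).
Pressure head ψ = h − z = 190.78 − 133.50 = 57.28 m.

ψ ≈ 57.28 m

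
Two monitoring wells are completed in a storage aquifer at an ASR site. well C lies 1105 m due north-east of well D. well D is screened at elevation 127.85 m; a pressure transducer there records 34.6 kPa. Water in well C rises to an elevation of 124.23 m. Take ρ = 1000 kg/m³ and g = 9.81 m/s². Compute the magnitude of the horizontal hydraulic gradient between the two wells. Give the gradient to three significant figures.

Pressure head at well D: ψ = P/(ρg) = 34.6×1000 / (1000 × 9.81) = 3.53 m.
Total head at well D: h = z + ψ = 127.85 + 3.53 = 131.38 m.
Total head at well C: h = 124.23 m (water level in the piezometer is the total head).
Head difference: h(well D) − h(well C) = 131.38 − 124.23 = 7.15 m.
Hydraulic gradient: i = |Δh| / L = 7.15 / 1105 = 0.00647.

i ≈ 0.00647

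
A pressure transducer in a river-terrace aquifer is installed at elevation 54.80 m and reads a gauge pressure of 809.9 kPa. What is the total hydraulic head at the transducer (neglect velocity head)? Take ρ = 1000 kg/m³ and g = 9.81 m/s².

ψ = P/(ρg) = 809.9×1000 / (1000 × 9.81) = 82.56 m.
h = z + ψ = 54.80 + 82.56 = 137.36 m.

h ≈ 137.36 m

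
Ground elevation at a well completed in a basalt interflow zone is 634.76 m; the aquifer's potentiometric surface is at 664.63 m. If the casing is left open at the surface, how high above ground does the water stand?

≈ 29.87 m above ground

Water rises to the potentiometric surface, so the rise above ground = 664.63 − 634.76 = 29.87 m.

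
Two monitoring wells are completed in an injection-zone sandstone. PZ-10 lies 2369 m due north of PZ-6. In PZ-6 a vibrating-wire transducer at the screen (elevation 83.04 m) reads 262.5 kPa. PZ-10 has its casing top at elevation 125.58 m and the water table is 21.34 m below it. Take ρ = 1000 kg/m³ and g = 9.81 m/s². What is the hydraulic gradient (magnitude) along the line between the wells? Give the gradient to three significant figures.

Pressure head at PZ-6: ψ = P/(ρg) = 262.5×1000 / (1000 × 9.81) = 26.76 m.
Total head at PZ-6: h = z + ψ = 83.04 + 26.76 = 109.80 m.
Total head at PZ-10: h = 125.58 − 21.34 = 104.24 m.
Head difference: h(PZ-6) − h(PZ-10) = 109.80 − 104.24 = 5.56 m.
Hydraulic gradient: i = |Δh| / L = 5.56 / 2369 = 0.00235.

i ≈ 0.00235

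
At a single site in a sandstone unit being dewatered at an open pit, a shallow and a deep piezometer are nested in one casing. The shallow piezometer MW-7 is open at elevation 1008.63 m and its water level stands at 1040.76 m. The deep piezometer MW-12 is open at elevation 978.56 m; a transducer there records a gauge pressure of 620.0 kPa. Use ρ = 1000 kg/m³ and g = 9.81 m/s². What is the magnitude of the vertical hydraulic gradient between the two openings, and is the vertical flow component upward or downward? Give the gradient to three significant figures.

|i_v| ≈ 0.0333; vertical flow is upward

Total head at MW-7: h = 1040.76 m (water level in the standpipe).
Pressure head at MW-12: ψ = P/(ρg) = 620.0×1000 / (1000 × 9.81) = 63.20 m.
Total head at MW-12: h = z + ψ = 978.56 + 63.20 = 1041.76 m.
Δh = h(MW-7) − h(MW-12) = 1040.76 − 1041.76 = -1.00 m.
Vertical separation Δz = 1008.63 − 978.56 = 30.07 m.
|i_v| = |Δh| / Δz = 1.00 / 30.07 = 0.0333.
Head is higher in the deep piezometer, so vertical flow is upward (discharge condition).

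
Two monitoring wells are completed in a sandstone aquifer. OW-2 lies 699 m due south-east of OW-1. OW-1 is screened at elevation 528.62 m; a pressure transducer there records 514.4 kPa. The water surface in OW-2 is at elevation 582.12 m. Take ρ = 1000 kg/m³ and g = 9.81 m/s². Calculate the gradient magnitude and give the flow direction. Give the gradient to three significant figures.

Pressure head at OW-1: ψ = P/(ρg) = 514.4×1000 / (1000 × 9.81) = 52.44 m.
Total head at OW-1: h = z + ψ = 528.62 + 52.44 = 581.06 m.
Total head at OW-2: h = 582.12 m (water level in the piezometer is the total head).
Head difference: h(OW-1) − h(OW-2) = 581.06 − 582.12 = -1.06 m.
Hydraulic gradient: i = |Δh| / L = 1.06 / 699 = 0.00152.
Flow is from higher to lower head: from OW-2 toward OW-1, i.e. toward the north-west.

i ≈ 0.00152; groundwater flows toward the north-west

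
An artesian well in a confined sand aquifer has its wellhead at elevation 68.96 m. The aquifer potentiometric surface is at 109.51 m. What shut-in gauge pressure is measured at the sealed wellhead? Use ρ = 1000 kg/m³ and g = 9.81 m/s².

P ≈ 398 kPa

Head above the cap: Δh = 109.51 − 68.96 = 40.55 m.
P = ρgΔh = 1000 × 9.81 × 40.55 = 397796 Pa ≈ 398 kPa.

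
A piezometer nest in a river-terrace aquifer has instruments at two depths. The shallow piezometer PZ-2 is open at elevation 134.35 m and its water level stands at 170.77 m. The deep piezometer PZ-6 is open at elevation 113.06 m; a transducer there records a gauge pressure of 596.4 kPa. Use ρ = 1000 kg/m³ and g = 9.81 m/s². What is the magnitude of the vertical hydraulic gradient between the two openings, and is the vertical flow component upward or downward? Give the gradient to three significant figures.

|i_v| ≈ 0.145; vertical flow is upward

Total head at PZ-2: h = 170.77 m (water level in the standpipe).
Pressure head at PZ-6: ψ = P/(ρg) = 596.4×1000 / (1000 × 9.81) = 60.80 m.
Total head at PZ-6: h = z + ψ = 113.06 + 60.80 = 173.86 m.
Δh = h(PZ-2) − h(PZ-6) = 170.77 − 173.86 = -3.09 m.
Vertical separation Δz = 134.35 − 113.06 = 21.29 m.
|i_v| = |Δh| / Δz = 3.09 / 21.29 = 0.145.
Head is higher in the deep piezometer, so vertical flow is upward (discharge condition).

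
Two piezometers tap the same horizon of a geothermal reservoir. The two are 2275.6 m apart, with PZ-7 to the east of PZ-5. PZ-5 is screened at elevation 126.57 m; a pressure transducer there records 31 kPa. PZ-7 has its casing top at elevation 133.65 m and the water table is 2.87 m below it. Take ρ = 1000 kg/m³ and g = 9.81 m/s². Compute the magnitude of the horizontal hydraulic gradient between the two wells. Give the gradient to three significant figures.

i ≈ 0.000461

Pressure head at PZ-5: ψ = P/(ρg) = 31×1000 / (1000 × 9.81) = 3.16 m.
Total head at PZ-5: h = z + ψ = 126.57 + 3.16 = 129.73 m.
Total head at PZ-7: h = 133.65 − 2.87 = 130.78 m.
Head difference: h(PZ-5) − h(PZ-7) = 129.73 − 130.78 = -1.05 m.
Hydraulic gradient: i = |Δh| / L = 1.05 / 2275.6 = 0.000461.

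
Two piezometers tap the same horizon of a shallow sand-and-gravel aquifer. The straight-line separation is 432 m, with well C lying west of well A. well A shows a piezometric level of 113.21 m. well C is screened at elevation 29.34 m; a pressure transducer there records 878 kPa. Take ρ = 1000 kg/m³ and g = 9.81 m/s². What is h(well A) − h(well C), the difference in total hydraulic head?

Total head at well A: h = 113.21 m (water level in the piezometer is the total head).
Pressure head at well C: ψ = P/(ρg) = 878×1000 / (1000 × 9.81) = 89.50 m.
Total head at well C: h = z + ψ = 29.34 + 89.50 = 118.84 m.
Head difference: h(well A) − h(well C) = 113.21 − 118.84 = -5.63 m.

Δh ≈ -5.63 m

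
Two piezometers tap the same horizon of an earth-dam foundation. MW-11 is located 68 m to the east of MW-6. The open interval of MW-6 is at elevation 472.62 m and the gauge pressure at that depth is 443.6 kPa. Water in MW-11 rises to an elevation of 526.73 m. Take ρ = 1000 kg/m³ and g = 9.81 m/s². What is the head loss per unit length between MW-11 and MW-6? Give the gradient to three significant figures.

i ≈ 0.131 m/m

Pressure head at MW-6: ψ = P/(ρg) = 443.6×1000 / (1000 × 9.81) = 45.22 m.
Total head at MW-6: h = z + ψ = 472.62 + 45.22 = 517.84 m.
Total head at MW-11: h = 526.73 m (water level in the piezometer is the total head).
Head difference: h(MW-6) − h(MW-11) = 517.84 − 526.73 = -8.89 m.
Hydraulic gradient: i = |Δh| / L = 8.89 / 68 = 0.131.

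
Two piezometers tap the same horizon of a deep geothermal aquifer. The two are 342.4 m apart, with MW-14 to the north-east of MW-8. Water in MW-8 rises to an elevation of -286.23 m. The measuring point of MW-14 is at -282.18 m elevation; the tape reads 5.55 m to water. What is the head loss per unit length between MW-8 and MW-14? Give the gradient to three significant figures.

Total head at MW-8: h = -286.23 m (water level in the piezometer is the total head).
Total head at MW-14: h = -282.18 − 5.55 = -287.73 m.
Head difference: h(MW-8) − h(MW-14) = -286.23 − (-287.73) = 1.50 m.
Hydraulic gradient: i = |Δh| / L = 1.50 / 342.4 = 0.00438.

i ≈ 0.00438 m/m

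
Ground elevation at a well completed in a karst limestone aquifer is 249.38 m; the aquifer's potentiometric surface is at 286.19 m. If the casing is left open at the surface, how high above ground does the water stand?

≈ 36.81 m above ground

Water rises to the potentiometric surface, so the rise above ground = 286.19 − 249.38 = 36.81 m.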